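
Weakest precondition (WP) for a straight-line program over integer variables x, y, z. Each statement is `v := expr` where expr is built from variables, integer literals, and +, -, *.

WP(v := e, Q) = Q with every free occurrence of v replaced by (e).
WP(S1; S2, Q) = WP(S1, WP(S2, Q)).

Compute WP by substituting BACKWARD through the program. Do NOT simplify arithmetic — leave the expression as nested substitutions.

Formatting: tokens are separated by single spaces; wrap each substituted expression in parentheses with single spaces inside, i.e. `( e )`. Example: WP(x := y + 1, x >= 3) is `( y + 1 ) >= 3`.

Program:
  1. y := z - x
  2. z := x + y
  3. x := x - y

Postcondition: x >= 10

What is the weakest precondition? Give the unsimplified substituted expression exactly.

Answer: ( x - ( z - x ) ) >= 10

Derivation:
post: x >= 10
stmt 3: x := x - y  -- replace 1 occurrence(s) of x with (x - y)
  => ( x - y ) >= 10
stmt 2: z := x + y  -- replace 0 occurrence(s) of z with (x + y)
  => ( x - y ) >= 10
stmt 1: y := z - x  -- replace 1 occurrence(s) of y with (z - x)
  => ( x - ( z - x ) ) >= 10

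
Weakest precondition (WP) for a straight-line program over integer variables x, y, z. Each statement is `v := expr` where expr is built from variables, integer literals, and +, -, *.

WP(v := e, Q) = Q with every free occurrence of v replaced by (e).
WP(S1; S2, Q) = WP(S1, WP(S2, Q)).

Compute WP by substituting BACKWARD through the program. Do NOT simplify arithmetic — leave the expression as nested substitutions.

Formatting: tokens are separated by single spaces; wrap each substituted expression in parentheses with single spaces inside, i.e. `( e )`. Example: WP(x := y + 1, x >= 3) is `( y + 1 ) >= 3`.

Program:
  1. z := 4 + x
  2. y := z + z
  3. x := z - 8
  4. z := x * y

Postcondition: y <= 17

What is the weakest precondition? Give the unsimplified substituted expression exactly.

Answer: ( ( 4 + x ) + ( 4 + x ) ) <= 17

Derivation:
post: y <= 17
stmt 4: z := x * y  -- replace 0 occurrence(s) of z with (x * y)
  => y <= 17
stmt 3: x := z - 8  -- replace 0 occurrence(s) of x with (z - 8)
  => y <= 17
stmt 2: y := z + z  -- replace 1 occurrence(s) of y with (z + z)
  => ( z + z ) <= 17
stmt 1: z := 4 + x  -- replace 2 occurrence(s) of z with (4 + x)
  => ( ( 4 + x ) + ( 4 + x ) ) <= 17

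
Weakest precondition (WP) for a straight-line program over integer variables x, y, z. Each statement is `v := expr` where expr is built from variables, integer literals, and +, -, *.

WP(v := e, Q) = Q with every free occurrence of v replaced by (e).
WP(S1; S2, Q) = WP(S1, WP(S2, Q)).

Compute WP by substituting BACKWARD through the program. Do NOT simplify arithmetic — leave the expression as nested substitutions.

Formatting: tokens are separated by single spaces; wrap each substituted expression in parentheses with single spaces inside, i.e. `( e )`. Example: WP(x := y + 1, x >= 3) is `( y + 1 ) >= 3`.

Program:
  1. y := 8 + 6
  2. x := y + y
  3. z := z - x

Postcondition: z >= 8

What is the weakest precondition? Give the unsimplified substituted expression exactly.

Answer: ( z - ( ( 8 + 6 ) + ( 8 + 6 ) ) ) >= 8

Derivation:
post: z >= 8
stmt 3: z := z - x  -- replace 1 occurrence(s) of z with (z - x)
  => ( z - x ) >= 8
stmt 2: x := y + y  -- replace 1 occurrence(s) of x with (y + y)
  => ( z - ( y + y ) ) >= 8
stmt 1: y := 8 + 6  -- replace 2 occurrence(s) of y with (8 + 6)
  => ( z - ( ( 8 + 6 ) + ( 8 + 6 ) ) ) >= 8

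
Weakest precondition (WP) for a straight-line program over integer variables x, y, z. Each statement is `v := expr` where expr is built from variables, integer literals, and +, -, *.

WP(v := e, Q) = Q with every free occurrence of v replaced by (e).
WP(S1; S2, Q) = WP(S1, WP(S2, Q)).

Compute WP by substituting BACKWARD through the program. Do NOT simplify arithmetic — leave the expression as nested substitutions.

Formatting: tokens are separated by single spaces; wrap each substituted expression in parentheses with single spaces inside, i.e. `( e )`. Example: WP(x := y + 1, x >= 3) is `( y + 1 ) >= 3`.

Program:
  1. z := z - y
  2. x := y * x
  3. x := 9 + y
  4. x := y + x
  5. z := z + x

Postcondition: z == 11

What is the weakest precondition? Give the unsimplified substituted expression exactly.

post: z == 11
stmt 5: z := z + x  -- replace 1 occurrence(s) of z with (z + x)
  => ( z + x ) == 11
stmt 4: x := y + x  -- replace 1 occurrence(s) of x with (y + x)
  => ( z + ( y + x ) ) == 11
stmt 3: x := 9 + y  -- replace 1 occurrence(s) of x with (9 + y)
  => ( z + ( y + ( 9 + y ) ) ) == 11
stmt 2: x := y * x  -- replace 0 occurrence(s) of x with (y * x)
  => ( z + ( y + ( 9 + y ) ) ) == 11
stmt 1: z := z - y  -- replace 1 occurrence(s) of z with (z - y)
  => ( ( z - y ) + ( y + ( 9 + y ) ) ) == 11

Answer: ( ( z - y ) + ( y + ( 9 + y ) ) ) == 11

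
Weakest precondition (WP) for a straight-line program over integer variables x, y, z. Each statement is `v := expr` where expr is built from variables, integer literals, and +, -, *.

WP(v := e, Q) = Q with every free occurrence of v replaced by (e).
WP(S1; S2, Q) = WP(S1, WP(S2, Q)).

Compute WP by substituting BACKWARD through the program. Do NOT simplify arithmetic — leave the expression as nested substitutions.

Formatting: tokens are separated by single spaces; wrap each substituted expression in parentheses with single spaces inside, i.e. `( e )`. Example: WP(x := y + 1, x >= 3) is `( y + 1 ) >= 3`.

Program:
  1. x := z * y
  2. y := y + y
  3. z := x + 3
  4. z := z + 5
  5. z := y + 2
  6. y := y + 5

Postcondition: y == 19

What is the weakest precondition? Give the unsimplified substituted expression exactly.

Answer: ( ( y + y ) + 5 ) == 19

Derivation:
post: y == 19
stmt 6: y := y + 5  -- replace 1 occurrence(s) of y with (y + 5)
  => ( y + 5 ) == 19
stmt 5: z := y + 2  -- replace 0 occurrence(s) of z with (y + 2)
  => ( y + 5 ) == 19
stmt 4: z := z + 5  -- replace 0 occurrence(s) of z with (z + 5)
  => ( y + 5 ) == 19
stmt 3: z := x + 3  -- replace 0 occurrence(s) of z with (x + 3)
  => ( y + 5 ) == 19
stmt 2: y := y + y  -- replace 1 occurrence(s) of y with (y + y)
  => ( ( y + y ) + 5 ) == 19
stmt 1: x := z * y  -- replace 0 occurrence(s) of x with (z * y)
  => ( ( y + y ) + 5 ) == 19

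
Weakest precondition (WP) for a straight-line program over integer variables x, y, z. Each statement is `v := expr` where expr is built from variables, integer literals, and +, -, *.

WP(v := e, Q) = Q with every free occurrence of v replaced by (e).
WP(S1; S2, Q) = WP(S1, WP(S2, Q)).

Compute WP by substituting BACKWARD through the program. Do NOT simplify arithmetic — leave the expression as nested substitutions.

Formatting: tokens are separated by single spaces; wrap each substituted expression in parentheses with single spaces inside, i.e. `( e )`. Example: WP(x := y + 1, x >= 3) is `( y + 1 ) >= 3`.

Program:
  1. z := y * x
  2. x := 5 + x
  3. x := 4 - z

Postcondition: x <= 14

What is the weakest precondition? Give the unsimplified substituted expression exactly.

Answer: ( 4 - ( y * x ) ) <= 14

Derivation:
post: x <= 14
stmt 3: x := 4 - z  -- replace 1 occurrence(s) of x with (4 - z)
  => ( 4 - z ) <= 14
stmt 2: x := 5 + x  -- replace 0 occurrence(s) of x with (5 + x)
  => ( 4 - z ) <= 14
stmt 1: z := y * x  -- replace 1 occurrence(s) of z with (y * x)
  => ( 4 - ( y * x ) ) <= 14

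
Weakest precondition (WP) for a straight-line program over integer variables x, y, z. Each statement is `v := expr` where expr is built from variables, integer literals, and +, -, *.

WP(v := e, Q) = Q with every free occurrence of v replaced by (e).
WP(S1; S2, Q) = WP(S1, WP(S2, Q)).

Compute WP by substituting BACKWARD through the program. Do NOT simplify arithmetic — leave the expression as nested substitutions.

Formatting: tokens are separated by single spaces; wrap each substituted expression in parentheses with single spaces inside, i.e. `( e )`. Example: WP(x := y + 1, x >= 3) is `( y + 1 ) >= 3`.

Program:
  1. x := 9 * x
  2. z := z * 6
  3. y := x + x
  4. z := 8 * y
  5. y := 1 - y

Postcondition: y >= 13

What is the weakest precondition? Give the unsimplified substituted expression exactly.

Answer: ( 1 - ( ( 9 * x ) + ( 9 * x ) ) ) >= 13

Derivation:
post: y >= 13
stmt 5: y := 1 - y  -- replace 1 occurrence(s) of y with (1 - y)
  => ( 1 - y ) >= 13
stmt 4: z := 8 * y  -- replace 0 occurrence(s) of z with (8 * y)
  => ( 1 - y ) >= 13
stmt 3: y := x + x  -- replace 1 occurrence(s) of y with (x + x)
  => ( 1 - ( x + x ) ) >= 13
stmt 2: z := z * 6  -- replace 0 occurrence(s) of z with (z * 6)
  => ( 1 - ( x + x ) ) >= 13
stmt 1: x := 9 * x  -- replace 2 occurrence(s) of x with (9 * x)
  => ( 1 - ( ( 9 * x ) + ( 9 * x ) ) ) >= 13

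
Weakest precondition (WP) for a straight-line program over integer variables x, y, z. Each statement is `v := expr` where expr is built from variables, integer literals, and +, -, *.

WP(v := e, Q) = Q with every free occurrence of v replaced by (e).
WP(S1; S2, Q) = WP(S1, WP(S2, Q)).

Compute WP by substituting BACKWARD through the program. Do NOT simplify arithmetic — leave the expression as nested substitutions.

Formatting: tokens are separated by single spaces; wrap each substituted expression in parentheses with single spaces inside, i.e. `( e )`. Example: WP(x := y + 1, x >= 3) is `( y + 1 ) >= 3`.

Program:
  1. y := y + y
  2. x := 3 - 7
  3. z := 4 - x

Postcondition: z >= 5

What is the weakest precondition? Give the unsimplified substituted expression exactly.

post: z >= 5
stmt 3: z := 4 - x  -- replace 1 occurrence(s) of z with (4 - x)
  => ( 4 - x ) >= 5
stmt 2: x := 3 - 7  -- replace 1 occurrence(s) of x with (3 - 7)
  => ( 4 - ( 3 - 7 ) ) >= 5
stmt 1: y := y + y  -- replace 0 occurrence(s) of y with (y + y)
  => ( 4 - ( 3 - 7 ) ) >= 5

Answer: ( 4 - ( 3 - 7 ) ) >= 5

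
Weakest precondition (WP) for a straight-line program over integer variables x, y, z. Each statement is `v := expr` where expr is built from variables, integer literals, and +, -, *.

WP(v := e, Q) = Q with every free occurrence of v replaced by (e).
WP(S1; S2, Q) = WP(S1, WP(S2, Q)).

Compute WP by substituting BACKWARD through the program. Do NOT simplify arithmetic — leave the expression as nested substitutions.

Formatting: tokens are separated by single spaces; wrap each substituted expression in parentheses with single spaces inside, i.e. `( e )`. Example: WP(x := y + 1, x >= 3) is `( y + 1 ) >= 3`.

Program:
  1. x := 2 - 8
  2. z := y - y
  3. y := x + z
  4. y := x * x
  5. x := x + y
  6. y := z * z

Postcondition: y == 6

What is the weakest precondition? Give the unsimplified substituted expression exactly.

post: y == 6
stmt 6: y := z * z  -- replace 1 occurrence(s) of y with (z * z)
  => ( z * z ) == 6
stmt 5: x := x + y  -- replace 0 occurrence(s) of x with (x + y)
  => ( z * z ) == 6
stmt 4: y := x * x  -- replace 0 occurrence(s) of y with (x * x)
  => ( z * z ) == 6
stmt 3: y := x + z  -- replace 0 occurrence(s) of y with (x + z)
  => ( z * z ) == 6
stmt 2: z := y - y  -- replace 2 occurrence(s) of z with (y - y)
  => ( ( y - y ) * ( y - y ) ) == 6
stmt 1: x := 2 - 8  -- replace 0 occurrence(s) of x with (2 - 8)
  => ( ( y - y ) * ( y - y ) ) == 6

Answer: ( ( y - y ) * ( y - y ) ) == 6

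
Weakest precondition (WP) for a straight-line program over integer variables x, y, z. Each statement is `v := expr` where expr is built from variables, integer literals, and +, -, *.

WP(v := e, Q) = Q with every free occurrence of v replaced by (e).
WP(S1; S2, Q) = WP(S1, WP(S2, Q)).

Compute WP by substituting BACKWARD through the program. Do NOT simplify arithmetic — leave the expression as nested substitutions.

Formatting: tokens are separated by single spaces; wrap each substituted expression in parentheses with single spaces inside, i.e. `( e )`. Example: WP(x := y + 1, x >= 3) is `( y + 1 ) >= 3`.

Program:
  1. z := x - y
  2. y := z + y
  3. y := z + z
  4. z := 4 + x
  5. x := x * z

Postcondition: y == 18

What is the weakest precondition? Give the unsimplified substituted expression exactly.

Answer: ( ( x - y ) + ( x - y ) ) == 18

Derivation:
post: y == 18
stmt 5: x := x * z  -- replace 0 occurrence(s) of x with (x * z)
  => y == 18
stmt 4: z := 4 + x  -- replace 0 occurrence(s) of z with (4 + x)
  => y == 18
stmt 3: y := z + z  -- replace 1 occurrence(s) of y with (z + z)
  => ( z + z ) == 18
stmt 2: y := z + y  -- replace 0 occurrence(s) of y with (z + y)
  => ( z + z ) == 18
stmt 1: z := x - y  -- replace 2 occurrence(s) of z with (x - y)
  => ( ( x - y ) + ( x - y ) ) == 18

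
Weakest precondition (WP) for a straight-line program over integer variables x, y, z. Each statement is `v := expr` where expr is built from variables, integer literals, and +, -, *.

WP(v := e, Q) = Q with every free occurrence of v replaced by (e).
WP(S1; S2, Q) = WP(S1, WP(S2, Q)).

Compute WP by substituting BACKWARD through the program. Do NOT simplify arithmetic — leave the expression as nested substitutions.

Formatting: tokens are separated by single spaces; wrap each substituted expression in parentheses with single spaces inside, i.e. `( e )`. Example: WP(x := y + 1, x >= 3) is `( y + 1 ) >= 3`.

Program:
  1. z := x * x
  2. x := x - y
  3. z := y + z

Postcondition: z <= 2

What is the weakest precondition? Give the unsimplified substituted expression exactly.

post: z <= 2
stmt 3: z := y + z  -- replace 1 occurrence(s) of z with (y + z)
  => ( y + z ) <= 2
stmt 2: x := x - y  -- replace 0 occurrence(s) of x with (x - y)
  => ( y + z ) <= 2
stmt 1: z := x * x  -- replace 1 occurrence(s) of z with (x * x)
  => ( y + ( x * x ) ) <= 2

Answer: ( y + ( x * x ) ) <= 2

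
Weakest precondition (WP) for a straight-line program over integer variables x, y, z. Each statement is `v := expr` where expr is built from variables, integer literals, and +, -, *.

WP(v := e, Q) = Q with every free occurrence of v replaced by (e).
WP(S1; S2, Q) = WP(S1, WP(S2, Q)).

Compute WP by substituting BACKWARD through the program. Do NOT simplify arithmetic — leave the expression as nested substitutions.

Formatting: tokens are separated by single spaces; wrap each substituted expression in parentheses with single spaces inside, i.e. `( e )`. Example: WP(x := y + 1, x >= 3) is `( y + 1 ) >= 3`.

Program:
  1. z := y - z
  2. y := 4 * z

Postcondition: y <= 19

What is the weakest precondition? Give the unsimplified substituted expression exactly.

post: y <= 19
stmt 2: y := 4 * z  -- replace 1 occurrence(s) of y with (4 * z)
  => ( 4 * z ) <= 19
stmt 1: z := y - z  -- replace 1 occurrence(s) of z with (y - z)
  => ( 4 * ( y - z ) ) <= 19

Answer: ( 4 * ( y - z ) ) <= 19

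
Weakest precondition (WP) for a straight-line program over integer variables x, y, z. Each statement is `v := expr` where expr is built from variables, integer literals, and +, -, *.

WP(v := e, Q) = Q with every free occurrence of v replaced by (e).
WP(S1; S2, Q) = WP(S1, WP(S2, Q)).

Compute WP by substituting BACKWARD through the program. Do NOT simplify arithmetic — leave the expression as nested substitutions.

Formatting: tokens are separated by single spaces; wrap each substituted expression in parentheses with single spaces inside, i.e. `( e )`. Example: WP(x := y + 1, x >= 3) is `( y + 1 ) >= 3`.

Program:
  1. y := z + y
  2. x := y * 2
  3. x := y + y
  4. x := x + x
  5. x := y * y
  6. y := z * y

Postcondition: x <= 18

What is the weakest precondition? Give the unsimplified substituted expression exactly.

Answer: ( ( z + y ) * ( z + y ) ) <= 18

Derivation:
post: x <= 18
stmt 6: y := z * y  -- replace 0 occurrence(s) of y with (z * y)
  => x <= 18
stmt 5: x := y * y  -- replace 1 occurrence(s) of x with (y * y)
  => ( y * y ) <= 18
stmt 4: x := x + x  -- replace 0 occurrence(s) of x with (x + x)
  => ( y * y ) <= 18
stmt 3: x := y + y  -- replace 0 occurrence(s) of x with (y + y)
  => ( y * y ) <= 18
stmt 2: x := y * 2  -- replace 0 occurrence(s) of x with (y * 2)
  => ( y * y ) <= 18
stmt 1: y := z + y  -- replace 2 occurrence(s) of y with (z + y)
  => ( ( z + y ) * ( z + y ) ) <= 18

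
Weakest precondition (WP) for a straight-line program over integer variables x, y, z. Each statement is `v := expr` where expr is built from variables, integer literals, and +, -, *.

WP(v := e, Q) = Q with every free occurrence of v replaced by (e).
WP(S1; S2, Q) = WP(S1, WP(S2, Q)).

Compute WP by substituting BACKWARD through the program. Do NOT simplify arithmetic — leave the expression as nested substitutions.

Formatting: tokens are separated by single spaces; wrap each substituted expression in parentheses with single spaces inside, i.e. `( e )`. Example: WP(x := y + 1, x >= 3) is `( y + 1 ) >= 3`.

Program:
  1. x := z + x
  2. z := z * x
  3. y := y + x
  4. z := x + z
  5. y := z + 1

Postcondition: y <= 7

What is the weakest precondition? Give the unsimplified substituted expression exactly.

post: y <= 7
stmt 5: y := z + 1  -- replace 1 occurrence(s) of y with (z + 1)
  => ( z + 1 ) <= 7
stmt 4: z := x + z  -- replace 1 occurrence(s) of z with (x + z)
  => ( ( x + z ) + 1 ) <= 7
stmt 3: y := y + x  -- replace 0 occurrence(s) of y with (y + x)
  => ( ( x + z ) + 1 ) <= 7
stmt 2: z := z * x  -- replace 1 occurrence(s) of z with (z * x)
  => ( ( x + ( z * x ) ) + 1 ) <= 7
stmt 1: x := z + x  -- replace 2 occurrence(s) of x with (z + x)
  => ( ( ( z + x ) + ( z * ( z + x ) ) ) + 1 ) <= 7

Answer: ( ( ( z + x ) + ( z * ( z + x ) ) ) + 1 ) <= 7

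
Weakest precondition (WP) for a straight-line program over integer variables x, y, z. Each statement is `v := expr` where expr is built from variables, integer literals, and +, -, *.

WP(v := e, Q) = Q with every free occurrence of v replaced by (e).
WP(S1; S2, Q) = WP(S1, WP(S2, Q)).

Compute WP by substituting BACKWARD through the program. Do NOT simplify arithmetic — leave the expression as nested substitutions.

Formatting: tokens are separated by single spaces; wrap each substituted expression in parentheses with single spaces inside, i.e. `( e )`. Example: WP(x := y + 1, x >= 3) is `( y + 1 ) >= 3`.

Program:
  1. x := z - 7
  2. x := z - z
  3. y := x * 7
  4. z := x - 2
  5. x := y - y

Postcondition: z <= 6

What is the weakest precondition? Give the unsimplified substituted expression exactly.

Answer: ( ( z - z ) - 2 ) <= 6

Derivation:
post: z <= 6
stmt 5: x := y - y  -- replace 0 occurrence(s) of x with (y - y)
  => z <= 6
stmt 4: z := x - 2  -- replace 1 occurrence(s) of z with (x - 2)
  => ( x - 2 ) <= 6
stmt 3: y := x * 7  -- replace 0 occurrence(s) of y with (x * 7)
  => ( x - 2 ) <= 6
stmt 2: x := z - z  -- replace 1 occurrence(s) of x with (z - z)
  => ( ( z - z ) - 2 ) <= 6
stmt 1: x := z - 7  -- replace 0 occurrence(s) of x with (z - 7)
  => ( ( z - z ) - 2 ) <= 6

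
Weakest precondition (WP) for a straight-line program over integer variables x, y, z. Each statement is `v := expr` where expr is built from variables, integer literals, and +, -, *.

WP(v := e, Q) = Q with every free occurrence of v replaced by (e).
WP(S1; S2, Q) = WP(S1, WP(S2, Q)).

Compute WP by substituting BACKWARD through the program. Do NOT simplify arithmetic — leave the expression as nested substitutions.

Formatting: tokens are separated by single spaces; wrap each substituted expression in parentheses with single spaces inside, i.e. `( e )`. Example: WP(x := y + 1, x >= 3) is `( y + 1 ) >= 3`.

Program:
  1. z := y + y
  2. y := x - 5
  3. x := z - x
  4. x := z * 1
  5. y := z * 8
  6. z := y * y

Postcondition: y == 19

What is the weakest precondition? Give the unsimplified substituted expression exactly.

post: y == 19
stmt 6: z := y * y  -- replace 0 occurrence(s) of z with (y * y)
  => y == 19
stmt 5: y := z * 8  -- replace 1 occurrence(s) of y with (z * 8)
  => ( z * 8 ) == 19
stmt 4: x := z * 1  -- replace 0 occurrence(s) of x with (z * 1)
  => ( z * 8 ) == 19
stmt 3: x := z - x  -- replace 0 occurrence(s) of x with (z - x)
  => ( z * 8 ) == 19
stmt 2: y := x - 5  -- replace 0 occurrence(s) of y with (x - 5)
  => ( z * 8 ) == 19
stmt 1: z := y + y  -- replace 1 occurrence(s) of z with (y + y)
  => ( ( y + y ) * 8 ) == 19

Answer: ( ( y + y ) * 8 ) == 19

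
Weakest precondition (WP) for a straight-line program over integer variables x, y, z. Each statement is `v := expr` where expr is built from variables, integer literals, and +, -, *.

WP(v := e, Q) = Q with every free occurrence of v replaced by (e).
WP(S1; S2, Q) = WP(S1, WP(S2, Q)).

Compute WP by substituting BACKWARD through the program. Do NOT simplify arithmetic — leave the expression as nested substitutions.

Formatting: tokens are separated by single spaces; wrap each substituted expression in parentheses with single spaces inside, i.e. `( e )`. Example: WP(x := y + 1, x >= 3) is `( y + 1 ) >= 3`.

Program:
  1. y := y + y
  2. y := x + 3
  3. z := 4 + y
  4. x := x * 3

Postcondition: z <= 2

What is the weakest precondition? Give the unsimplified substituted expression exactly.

Answer: ( 4 + ( x + 3 ) ) <= 2

Derivation:
post: z <= 2
stmt 4: x := x * 3  -- replace 0 occurrence(s) of x with (x * 3)
  => z <= 2
stmt 3: z := 4 + y  -- replace 1 occurrence(s) of z with (4 + y)
  => ( 4 + y ) <= 2
stmt 2: y := x + 3  -- replace 1 occurrence(s) of y with (x + 3)
  => ( 4 + ( x + 3 ) ) <= 2
stmt 1: y := y + y  -- replace 0 occurrence(s) of y with (y + y)
  => ( 4 + ( x + 3 ) ) <= 2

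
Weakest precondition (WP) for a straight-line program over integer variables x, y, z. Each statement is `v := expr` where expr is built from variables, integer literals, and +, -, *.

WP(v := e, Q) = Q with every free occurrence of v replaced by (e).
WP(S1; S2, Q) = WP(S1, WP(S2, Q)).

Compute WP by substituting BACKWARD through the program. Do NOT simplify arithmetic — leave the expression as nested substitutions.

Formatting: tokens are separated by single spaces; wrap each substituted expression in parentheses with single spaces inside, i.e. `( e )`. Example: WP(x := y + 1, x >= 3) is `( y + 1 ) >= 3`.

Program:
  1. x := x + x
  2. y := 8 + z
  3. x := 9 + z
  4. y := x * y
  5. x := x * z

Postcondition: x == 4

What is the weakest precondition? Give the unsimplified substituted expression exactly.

Answer: ( ( 9 + z ) * z ) == 4

Derivation:
post: x == 4
stmt 5: x := x * z  -- replace 1 occurrence(s) of x with (x * z)
  => ( x * z ) == 4
stmt 4: y := x * y  -- replace 0 occurrence(s) of y with (x * y)
  => ( x * z ) == 4
stmt 3: x := 9 + z  -- replace 1 occurrence(s) of x with (9 + z)
  => ( ( 9 + z ) * z ) == 4
stmt 2: y := 8 + z  -- replace 0 occurrence(s) of y with (8 + z)
  => ( ( 9 + z ) * z ) == 4
stmt 1: x := x + x  -- replace 0 occurrence(s) of x with (x + x)
  => ( ( 9 + z ) * z ) == 4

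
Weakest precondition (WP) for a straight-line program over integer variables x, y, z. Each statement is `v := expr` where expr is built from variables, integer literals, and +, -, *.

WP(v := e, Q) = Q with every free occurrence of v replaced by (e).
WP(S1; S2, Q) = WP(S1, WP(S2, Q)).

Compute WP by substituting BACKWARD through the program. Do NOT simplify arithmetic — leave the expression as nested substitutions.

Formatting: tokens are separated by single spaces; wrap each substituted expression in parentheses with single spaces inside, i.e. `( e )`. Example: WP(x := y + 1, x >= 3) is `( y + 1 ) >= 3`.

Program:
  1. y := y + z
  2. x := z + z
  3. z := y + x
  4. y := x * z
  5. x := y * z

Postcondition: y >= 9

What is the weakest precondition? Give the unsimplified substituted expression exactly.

post: y >= 9
stmt 5: x := y * z  -- replace 0 occurrence(s) of x with (y * z)
  => y >= 9
stmt 4: y := x * z  -- replace 1 occurrence(s) of y with (x * z)
  => ( x * z ) >= 9
stmt 3: z := y + x  -- replace 1 occurrence(s) of z with (y + x)
  => ( x * ( y + x ) ) >= 9
stmt 2: x := z + z  -- replace 2 occurrence(s) of x with (z + z)
  => ( ( z + z ) * ( y + ( z + z ) ) ) >= 9
stmt 1: y := y + z  -- replace 1 occurrence(s) of y with (y + z)
  => ( ( z + z ) * ( ( y + z ) + ( z + z ) ) ) >= 9

Answer: ( ( z + z ) * ( ( y + z ) + ( z + z ) ) ) >= 9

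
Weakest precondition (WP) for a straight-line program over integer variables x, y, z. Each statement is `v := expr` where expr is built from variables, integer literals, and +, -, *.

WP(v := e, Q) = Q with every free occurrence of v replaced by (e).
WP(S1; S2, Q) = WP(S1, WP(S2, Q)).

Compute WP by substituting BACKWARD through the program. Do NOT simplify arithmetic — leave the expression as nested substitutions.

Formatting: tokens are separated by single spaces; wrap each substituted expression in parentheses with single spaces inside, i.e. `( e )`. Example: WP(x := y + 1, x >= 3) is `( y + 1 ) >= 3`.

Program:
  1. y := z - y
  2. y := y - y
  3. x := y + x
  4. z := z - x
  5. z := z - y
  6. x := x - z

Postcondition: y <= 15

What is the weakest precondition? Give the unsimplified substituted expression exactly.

post: y <= 15
stmt 6: x := x - z  -- replace 0 occurrence(s) of x with (x - z)
  => y <= 15
stmt 5: z := z - y  -- replace 0 occurrence(s) of z with (z - y)
  => y <= 15
stmt 4: z := z - x  -- replace 0 occurrence(s) of z with (z - x)
  => y <= 15
stmt 3: x := y + x  -- replace 0 occurrence(s) of x with (y + x)
  => y <= 15
stmt 2: y := y - y  -- replace 1 occurrence(s) of y with (y - y)
  => ( y - y ) <= 15
stmt 1: y := z - y  -- replace 2 occurrence(s) of y with (z - y)
  => ( ( z - y ) - ( z - y ) ) <= 15

Answer: ( ( z - y ) - ( z - y ) ) <= 15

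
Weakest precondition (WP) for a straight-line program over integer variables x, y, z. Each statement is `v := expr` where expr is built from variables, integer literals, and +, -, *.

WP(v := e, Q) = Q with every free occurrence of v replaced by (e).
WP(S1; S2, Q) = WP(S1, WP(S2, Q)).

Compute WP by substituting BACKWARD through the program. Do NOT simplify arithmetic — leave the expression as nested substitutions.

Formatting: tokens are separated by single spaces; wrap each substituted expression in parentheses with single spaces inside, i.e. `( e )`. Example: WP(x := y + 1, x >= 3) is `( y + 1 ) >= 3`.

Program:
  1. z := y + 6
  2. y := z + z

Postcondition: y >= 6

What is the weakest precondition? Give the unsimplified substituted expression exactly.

Answer: ( ( y + 6 ) + ( y + 6 ) ) >= 6

Derivation:
post: y >= 6
stmt 2: y := z + z  -- replace 1 occurrence(s) of y with (z + z)
  => ( z + z ) >= 6
stmt 1: z := y + 6  -- replace 2 occurrence(s) of z with (y + 6)
  => ( ( y + 6 ) + ( y + 6 ) ) >= 6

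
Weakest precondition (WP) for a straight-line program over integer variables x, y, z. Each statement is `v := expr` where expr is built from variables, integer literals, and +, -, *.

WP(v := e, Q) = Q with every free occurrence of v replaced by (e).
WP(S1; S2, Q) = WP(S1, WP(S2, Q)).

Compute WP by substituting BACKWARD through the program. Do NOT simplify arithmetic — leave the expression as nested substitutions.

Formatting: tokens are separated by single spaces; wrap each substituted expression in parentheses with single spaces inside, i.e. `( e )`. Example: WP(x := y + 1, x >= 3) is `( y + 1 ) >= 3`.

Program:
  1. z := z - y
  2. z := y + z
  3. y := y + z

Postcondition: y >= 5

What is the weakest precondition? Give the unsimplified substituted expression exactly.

post: y >= 5
stmt 3: y := y + z  -- replace 1 occurrence(s) of y with (y + z)
  => ( y + z ) >= 5
stmt 2: z := y + z  -- replace 1 occurrence(s) of z with (y + z)
  => ( y + ( y + z ) ) >= 5
stmt 1: z := z - y  -- replace 1 occurrence(s) of z with (z - y)
  => ( y + ( y + ( z - y ) ) ) >= 5

Answer: ( y + ( y + ( z - y ) ) ) >= 5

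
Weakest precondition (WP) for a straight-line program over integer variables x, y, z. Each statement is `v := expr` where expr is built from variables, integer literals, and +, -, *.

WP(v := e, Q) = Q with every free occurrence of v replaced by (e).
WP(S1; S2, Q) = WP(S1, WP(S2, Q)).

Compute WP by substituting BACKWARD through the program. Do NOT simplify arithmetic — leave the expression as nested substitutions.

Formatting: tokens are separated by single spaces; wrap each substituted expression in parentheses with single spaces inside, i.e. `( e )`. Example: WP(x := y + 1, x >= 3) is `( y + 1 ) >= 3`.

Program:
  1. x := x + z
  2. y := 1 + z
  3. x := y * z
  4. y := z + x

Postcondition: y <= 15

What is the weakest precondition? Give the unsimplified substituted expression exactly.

post: y <= 15
stmt 4: y := z + x  -- replace 1 occurrence(s) of y with (z + x)
  => ( z + x ) <= 15
stmt 3: x := y * z  -- replace 1 occurrence(s) of x with (y * z)
  => ( z + ( y * z ) ) <= 15
stmt 2: y := 1 + z  -- replace 1 occurrence(s) of y with (1 + z)
  => ( z + ( ( 1 + z ) * z ) ) <= 15
stmt 1: x := x + z  -- replace 0 occurrence(s) of x with (x + z)
  => ( z + ( ( 1 + z ) * z ) ) <= 15

Answer: ( z + ( ( 1 + z ) * z ) ) <= 15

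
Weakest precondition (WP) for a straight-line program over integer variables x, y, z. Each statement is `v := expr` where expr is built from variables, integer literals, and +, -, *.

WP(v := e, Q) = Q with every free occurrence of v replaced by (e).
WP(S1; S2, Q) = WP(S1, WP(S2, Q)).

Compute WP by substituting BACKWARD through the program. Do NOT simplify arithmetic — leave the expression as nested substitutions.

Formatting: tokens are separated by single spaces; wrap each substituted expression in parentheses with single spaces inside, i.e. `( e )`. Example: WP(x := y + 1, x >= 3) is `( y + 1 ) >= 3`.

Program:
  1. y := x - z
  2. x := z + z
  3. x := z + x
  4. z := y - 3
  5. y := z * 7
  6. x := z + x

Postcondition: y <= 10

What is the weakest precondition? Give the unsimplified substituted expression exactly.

Answer: ( ( ( x - z ) - 3 ) * 7 ) <= 10

Derivation:
post: y <= 10
stmt 6: x := z + x  -- replace 0 occurrence(s) of x with (z + x)
  => y <= 10
stmt 5: y := z * 7  -- replace 1 occurrence(s) of y with (z * 7)
  => ( z * 7 ) <= 10
stmt 4: z := y - 3  -- replace 1 occurrence(s) of z with (y - 3)
  => ( ( y - 3 ) * 7 ) <= 10
stmt 3: x := z + x  -- replace 0 occurrence(s) of x with (z + x)
  => ( ( y - 3 ) * 7 ) <= 10
stmt 2: x := z + z  -- replace 0 occurrence(s) of x with (z + z)
  => ( ( y - 3 ) * 7 ) <= 10
stmt 1: y := x - z  -- replace 1 occurrence(s) of y with (x - z)
  => ( ( ( x - z ) - 3 ) * 7 ) <= 10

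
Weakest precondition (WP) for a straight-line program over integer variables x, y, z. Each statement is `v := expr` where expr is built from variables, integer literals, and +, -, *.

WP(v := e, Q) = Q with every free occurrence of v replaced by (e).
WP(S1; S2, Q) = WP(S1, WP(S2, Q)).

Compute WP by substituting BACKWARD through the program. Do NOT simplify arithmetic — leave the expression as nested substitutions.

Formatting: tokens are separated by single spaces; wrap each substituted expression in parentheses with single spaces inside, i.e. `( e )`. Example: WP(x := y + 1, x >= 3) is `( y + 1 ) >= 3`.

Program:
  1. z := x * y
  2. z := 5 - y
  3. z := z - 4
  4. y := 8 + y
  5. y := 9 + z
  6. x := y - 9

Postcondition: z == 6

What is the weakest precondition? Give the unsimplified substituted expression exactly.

Answer: ( ( 5 - y ) - 4 ) == 6

Derivation:
post: z == 6
stmt 6: x := y - 9  -- replace 0 occurrence(s) of x with (y - 9)
  => z == 6
stmt 5: y := 9 + z  -- replace 0 occurrence(s) of y with (9 + z)
  => z == 6
stmt 4: y := 8 + y  -- replace 0 occurrence(s) of y with (8 + y)
  => z == 6
stmt 3: z := z - 4  -- replace 1 occurrence(s) of z with (z - 4)
  => ( z - 4 ) == 6
stmt 2: z := 5 - y  -- replace 1 occurrence(s) of z with (5 - y)
  => ( ( 5 - y ) - 4 ) == 6
stmt 1: z := x * y  -- replace 0 occurrence(s) of z with (x * y)
  => ( ( 5 - y ) - 4 ) == 6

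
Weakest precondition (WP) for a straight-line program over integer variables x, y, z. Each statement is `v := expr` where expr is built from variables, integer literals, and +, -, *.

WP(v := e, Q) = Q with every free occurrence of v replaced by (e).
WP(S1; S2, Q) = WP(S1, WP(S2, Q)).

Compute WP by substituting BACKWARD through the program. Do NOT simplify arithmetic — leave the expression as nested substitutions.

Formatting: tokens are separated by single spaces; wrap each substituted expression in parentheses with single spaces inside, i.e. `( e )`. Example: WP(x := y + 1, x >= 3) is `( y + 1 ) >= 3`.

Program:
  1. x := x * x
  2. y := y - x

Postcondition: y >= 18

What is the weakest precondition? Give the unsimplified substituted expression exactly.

post: y >= 18
stmt 2: y := y - x  -- replace 1 occurrence(s) of y with (y - x)
  => ( y - x ) >= 18
stmt 1: x := x * x  -- replace 1 occurrence(s) of x with (x * x)
  => ( y - ( x * x ) ) >= 18

Answer: ( y - ( x * x ) ) >= 18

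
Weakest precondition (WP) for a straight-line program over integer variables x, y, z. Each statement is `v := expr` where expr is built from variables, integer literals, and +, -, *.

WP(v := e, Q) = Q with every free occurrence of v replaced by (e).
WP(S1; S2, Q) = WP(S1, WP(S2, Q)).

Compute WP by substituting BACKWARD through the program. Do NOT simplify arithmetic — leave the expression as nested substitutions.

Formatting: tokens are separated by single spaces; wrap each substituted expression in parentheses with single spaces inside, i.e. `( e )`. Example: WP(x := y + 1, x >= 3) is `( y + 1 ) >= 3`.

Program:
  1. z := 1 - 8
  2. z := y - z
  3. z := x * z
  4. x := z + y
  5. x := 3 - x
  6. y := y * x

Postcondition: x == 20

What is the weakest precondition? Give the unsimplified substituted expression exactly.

Answer: ( 3 - ( ( x * ( y - ( 1 - 8 ) ) ) + y ) ) == 20

Derivation:
post: x == 20
stmt 6: y := y * x  -- replace 0 occurrence(s) of y with (y * x)
  => x == 20
stmt 5: x := 3 - x  -- replace 1 occurrence(s) of x with (3 - x)
  => ( 3 - x ) == 20
stmt 4: x := z + y  -- replace 1 occurrence(s) of x with (z + y)
  => ( 3 - ( z + y ) ) == 20
stmt 3: z := x * z  -- replace 1 occurrence(s) of z with (x * z)
  => ( 3 - ( ( x * z ) + y ) ) == 20
stmt 2: z := y - z  -- replace 1 occurrence(s) of z with (y - z)
  => ( 3 - ( ( x * ( y - z ) ) + y ) ) == 20
stmt 1: z := 1 - 8  -- replace 1 occurrence(s) of z with (1 - 8)
  => ( 3 - ( ( x * ( y - ( 1 - 8 ) ) ) + y ) ) == 20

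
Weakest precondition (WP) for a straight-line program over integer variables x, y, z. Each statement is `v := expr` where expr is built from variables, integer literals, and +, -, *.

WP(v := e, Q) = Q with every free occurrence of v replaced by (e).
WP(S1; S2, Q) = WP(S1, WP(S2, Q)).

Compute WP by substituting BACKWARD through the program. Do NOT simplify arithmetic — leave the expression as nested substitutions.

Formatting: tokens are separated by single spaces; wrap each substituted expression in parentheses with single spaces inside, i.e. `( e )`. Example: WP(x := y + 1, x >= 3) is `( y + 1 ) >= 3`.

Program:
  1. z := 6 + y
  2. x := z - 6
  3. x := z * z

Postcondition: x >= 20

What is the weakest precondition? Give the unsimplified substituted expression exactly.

Answer: ( ( 6 + y ) * ( 6 + y ) ) >= 20

Derivation:
post: x >= 20
stmt 3: x := z * z  -- replace 1 occurrence(s) of x with (z * z)
  => ( z * z ) >= 20
stmt 2: x := z - 6  -- replace 0 occurrence(s) of x with (z - 6)
  => ( z * z ) >= 20
stmt 1: z := 6 + y  -- replace 2 occurrence(s) of z with (6 + y)
  => ( ( 6 + y ) * ( 6 + y ) ) >= 20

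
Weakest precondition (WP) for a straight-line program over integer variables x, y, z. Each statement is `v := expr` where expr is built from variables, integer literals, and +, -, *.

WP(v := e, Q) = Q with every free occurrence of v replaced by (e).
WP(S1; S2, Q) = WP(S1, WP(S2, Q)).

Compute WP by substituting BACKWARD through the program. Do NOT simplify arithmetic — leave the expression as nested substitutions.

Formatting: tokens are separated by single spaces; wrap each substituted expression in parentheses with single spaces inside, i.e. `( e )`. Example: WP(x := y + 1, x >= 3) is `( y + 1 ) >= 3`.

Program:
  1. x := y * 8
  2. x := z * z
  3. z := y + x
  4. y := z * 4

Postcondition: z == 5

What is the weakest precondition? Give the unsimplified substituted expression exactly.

Answer: ( y + ( z * z ) ) == 5

Derivation:
post: z == 5
stmt 4: y := z * 4  -- replace 0 occurrence(s) of y with (z * 4)
  => z == 5
stmt 3: z := y + x  -- replace 1 occurrence(s) of z with (y + x)
  => ( y + x ) == 5
stmt 2: x := z * z  -- replace 1 occurrence(s) of x with (z * z)
  => ( y + ( z * z ) ) == 5
stmt 1: x := y * 8  -- replace 0 occurrence(s) of x with (y * 8)
  => ( y + ( z * z ) ) == 5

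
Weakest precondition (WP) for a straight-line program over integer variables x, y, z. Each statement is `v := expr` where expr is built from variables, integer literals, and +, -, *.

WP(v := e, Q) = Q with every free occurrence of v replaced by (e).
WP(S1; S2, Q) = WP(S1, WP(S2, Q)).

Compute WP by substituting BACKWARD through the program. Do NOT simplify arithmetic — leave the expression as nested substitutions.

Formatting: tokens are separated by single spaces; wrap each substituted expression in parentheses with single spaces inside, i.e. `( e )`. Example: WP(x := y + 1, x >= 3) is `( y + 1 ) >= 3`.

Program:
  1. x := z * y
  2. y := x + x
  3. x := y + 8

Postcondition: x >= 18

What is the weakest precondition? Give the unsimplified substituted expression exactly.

post: x >= 18
stmt 3: x := y + 8  -- replace 1 occurrence(s) of x with (y + 8)
  => ( y + 8 ) >= 18
stmt 2: y := x + x  -- replace 1 occurrence(s) of y with (x + x)
  => ( ( x + x ) + 8 ) >= 18
stmt 1: x := z * y  -- replace 2 occurrence(s) of x with (z * y)
  => ( ( ( z * y ) + ( z * y ) ) + 8 ) >= 18

Answer: ( ( ( z * y ) + ( z * y ) ) + 8 ) >= 18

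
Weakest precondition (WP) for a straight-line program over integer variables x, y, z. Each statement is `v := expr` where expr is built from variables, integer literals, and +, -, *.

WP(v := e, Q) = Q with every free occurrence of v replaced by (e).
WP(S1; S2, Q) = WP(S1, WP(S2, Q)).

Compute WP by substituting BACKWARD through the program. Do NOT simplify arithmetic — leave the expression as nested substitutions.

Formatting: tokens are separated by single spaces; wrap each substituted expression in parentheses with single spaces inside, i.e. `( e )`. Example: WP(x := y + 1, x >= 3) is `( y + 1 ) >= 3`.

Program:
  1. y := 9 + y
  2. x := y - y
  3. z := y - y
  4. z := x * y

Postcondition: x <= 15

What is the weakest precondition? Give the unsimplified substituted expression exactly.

Answer: ( ( 9 + y ) - ( 9 + y ) ) <= 15

Derivation:
post: x <= 15
stmt 4: z := x * y  -- replace 0 occurrence(s) of z with (x * y)
  => x <= 15
stmt 3: z := y - y  -- replace 0 occurrence(s) of z with (y - y)
  => x <= 15
stmt 2: x := y - y  -- replace 1 occurrence(s) of x with (y - y)
  => ( y - y ) <= 15
stmt 1: y := 9 + y  -- replace 2 occurrence(s) of y with (9 + y)
  => ( ( 9 + y ) - ( 9 + y ) ) <= 15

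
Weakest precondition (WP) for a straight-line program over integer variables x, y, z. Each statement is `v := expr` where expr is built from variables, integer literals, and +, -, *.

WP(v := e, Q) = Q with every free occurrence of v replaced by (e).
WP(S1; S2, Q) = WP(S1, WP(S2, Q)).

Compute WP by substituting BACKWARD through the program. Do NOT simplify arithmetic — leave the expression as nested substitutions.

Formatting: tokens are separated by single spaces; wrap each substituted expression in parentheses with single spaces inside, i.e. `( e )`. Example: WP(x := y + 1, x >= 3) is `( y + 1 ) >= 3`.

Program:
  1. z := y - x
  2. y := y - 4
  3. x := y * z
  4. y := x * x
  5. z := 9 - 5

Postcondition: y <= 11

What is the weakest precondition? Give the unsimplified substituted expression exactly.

Answer: ( ( ( y - 4 ) * ( y - x ) ) * ( ( y - 4 ) * ( y - x ) ) ) <= 11

Derivation:
post: y <= 11
stmt 5: z := 9 - 5  -- replace 0 occurrence(s) of z with (9 - 5)
  => y <= 11
stmt 4: y := x * x  -- replace 1 occurrence(s) of y with (x * x)
  => ( x * x ) <= 11
stmt 3: x := y * z  -- replace 2 occurrence(s) of x with (y * z)
  => ( ( y * z ) * ( y * z ) ) <= 11
stmt 2: y := y - 4  -- replace 2 occurrence(s) of y with (y - 4)
  => ( ( ( y - 4 ) * z ) * ( ( y - 4 ) * z ) ) <= 11
stmt 1: z := y - x  -- replace 2 occurrence(s) of z with (y - x)
  => ( ( ( y - 4 ) * ( y - x ) ) * ( ( y - 4 ) * ( y - x ) ) ) <= 11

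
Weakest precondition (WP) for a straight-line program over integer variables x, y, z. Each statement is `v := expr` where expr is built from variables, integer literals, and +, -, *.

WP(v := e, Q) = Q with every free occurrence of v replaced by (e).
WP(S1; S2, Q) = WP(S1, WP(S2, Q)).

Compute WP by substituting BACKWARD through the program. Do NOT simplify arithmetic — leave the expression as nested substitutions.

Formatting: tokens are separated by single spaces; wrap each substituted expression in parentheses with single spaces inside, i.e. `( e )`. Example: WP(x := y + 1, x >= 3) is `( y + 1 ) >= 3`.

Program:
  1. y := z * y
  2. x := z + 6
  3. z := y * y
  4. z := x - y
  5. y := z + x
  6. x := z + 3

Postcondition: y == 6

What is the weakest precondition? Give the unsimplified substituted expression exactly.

post: y == 6
stmt 6: x := z + 3  -- replace 0 occurrence(s) of x with (z + 3)
  => y == 6
stmt 5: y := z + x  -- replace 1 occurrence(s) of y with (z + x)
  => ( z + x ) == 6
stmt 4: z := x - y  -- replace 1 occurrence(s) of z with (x - y)
  => ( ( x - y ) + x ) == 6
stmt 3: z := y * y  -- replace 0 occurrence(s) of z with (y * y)
  => ( ( x - y ) + x ) == 6
stmt 2: x := z + 6  -- replace 2 occurrence(s) of x with (z + 6)
  => ( ( ( z + 6 ) - y ) + ( z + 6 ) ) == 6
stmt 1: y := z * y  -- replace 1 occurrence(s) of y with (z * y)
  => ( ( ( z + 6 ) - ( z * y ) ) + ( z + 6 ) ) == 6

Answer: ( ( ( z + 6 ) - ( z * y ) ) + ( z + 6 ) ) == 6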